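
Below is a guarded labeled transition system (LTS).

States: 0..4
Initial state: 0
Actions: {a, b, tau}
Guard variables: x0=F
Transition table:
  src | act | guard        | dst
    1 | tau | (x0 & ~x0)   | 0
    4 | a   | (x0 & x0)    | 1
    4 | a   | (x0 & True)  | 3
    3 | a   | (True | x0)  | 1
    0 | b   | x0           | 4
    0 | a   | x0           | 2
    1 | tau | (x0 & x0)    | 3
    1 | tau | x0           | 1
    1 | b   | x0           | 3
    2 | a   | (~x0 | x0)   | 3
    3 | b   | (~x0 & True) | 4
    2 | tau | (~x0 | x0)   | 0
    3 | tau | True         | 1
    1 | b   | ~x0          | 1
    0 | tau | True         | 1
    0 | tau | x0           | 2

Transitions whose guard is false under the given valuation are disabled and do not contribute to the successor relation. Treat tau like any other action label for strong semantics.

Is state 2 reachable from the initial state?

Answer: UNREACHABLE

Trace:
7 transition(s) survive guard evaluation.
Layer 0: {0}
Layer 1: {1}  total {0,1}
Reach set: {0,1}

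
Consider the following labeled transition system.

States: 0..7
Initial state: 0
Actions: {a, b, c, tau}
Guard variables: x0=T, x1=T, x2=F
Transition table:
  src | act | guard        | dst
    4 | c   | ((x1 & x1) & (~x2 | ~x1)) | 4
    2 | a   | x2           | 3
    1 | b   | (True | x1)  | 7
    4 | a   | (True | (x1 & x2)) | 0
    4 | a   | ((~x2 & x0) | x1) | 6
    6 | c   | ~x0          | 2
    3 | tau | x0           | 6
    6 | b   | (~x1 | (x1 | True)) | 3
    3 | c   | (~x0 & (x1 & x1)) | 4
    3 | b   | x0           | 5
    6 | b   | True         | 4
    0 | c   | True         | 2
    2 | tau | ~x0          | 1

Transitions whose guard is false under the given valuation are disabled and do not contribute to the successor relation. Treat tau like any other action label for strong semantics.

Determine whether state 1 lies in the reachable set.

After dropping false guards: 9 live edges.
depth 0: {0}
depth 1: {2}  total {0,2}
R = {0,2}

Answer: UNREACHABLE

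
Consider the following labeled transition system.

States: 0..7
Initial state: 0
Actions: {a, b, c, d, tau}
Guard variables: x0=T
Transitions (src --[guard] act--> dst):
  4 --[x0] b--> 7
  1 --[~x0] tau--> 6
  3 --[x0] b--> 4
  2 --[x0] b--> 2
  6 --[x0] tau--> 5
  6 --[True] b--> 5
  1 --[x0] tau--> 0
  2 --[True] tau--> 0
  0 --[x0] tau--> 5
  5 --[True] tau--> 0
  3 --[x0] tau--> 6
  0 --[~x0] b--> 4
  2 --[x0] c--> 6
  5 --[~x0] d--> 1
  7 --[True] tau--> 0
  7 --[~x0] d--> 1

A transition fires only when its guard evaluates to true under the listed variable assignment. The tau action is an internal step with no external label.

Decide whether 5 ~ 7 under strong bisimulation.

Answer: BISIMILAR

Working:
Refine partition for ~:
  π0 = {{0,1,2,3,4,5,6,7}}
  π1 = {{0,1,5,7},{2},{3,6},{4}}
  π2 = {{0,1,5,7},{2},{3},{4},{6}}
Fixed point at round 3; 5 class(es).
5∈{0,1,5,7}, 7∈{0,1,5,7}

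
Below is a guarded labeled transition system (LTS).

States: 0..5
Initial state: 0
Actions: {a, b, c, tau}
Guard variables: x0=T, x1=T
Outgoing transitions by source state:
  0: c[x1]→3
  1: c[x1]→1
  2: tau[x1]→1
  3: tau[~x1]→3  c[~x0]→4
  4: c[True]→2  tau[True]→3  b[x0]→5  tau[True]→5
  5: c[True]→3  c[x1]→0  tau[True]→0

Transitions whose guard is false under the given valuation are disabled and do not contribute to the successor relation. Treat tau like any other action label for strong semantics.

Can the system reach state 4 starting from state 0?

10 transition(s) survive guard evaluation.
L0 = {0}
L1 = {3}  now seen {0,3}
Reach set: {0,3}

Answer: UNREACHABLE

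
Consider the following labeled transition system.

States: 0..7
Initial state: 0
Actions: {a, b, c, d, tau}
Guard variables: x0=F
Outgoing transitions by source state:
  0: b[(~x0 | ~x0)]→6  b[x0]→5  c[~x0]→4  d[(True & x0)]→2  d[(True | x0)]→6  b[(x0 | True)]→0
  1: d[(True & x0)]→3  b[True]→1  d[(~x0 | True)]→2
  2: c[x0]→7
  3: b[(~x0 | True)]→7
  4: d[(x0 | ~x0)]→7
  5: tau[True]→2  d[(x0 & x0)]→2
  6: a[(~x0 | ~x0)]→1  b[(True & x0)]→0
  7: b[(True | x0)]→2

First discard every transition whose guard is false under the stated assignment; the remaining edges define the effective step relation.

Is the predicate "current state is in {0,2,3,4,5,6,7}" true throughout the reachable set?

Answer: INVARIANT VIOLATED at state 1

Analysis:
Safe = {0,2,3,4,5,6,7}
Reach set: {0,1,2,4,6,7}
  0: ok
  1: ✗ unsafe
  2: ok
  4: ok
  6: ok
  7: ok
counterexample path to 1: b·a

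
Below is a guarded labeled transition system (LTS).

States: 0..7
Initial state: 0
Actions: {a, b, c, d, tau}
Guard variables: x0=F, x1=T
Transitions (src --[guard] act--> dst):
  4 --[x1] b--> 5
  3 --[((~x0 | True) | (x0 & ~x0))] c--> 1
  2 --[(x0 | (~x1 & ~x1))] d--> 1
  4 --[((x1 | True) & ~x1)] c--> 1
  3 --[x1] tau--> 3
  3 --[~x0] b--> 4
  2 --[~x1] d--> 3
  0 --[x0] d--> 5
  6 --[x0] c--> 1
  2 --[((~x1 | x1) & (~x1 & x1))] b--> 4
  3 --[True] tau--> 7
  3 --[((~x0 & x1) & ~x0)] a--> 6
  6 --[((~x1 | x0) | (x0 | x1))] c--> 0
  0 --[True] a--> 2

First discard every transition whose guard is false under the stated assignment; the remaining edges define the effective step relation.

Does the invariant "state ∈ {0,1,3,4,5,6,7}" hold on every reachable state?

Answer: INVARIANT VIOLATED at state 2

Trace:
Safe = {0,1,3,4,5,6,7}
R = {0,2}
  0: ✓
  2: VIOLATES
counterexample path to 2: a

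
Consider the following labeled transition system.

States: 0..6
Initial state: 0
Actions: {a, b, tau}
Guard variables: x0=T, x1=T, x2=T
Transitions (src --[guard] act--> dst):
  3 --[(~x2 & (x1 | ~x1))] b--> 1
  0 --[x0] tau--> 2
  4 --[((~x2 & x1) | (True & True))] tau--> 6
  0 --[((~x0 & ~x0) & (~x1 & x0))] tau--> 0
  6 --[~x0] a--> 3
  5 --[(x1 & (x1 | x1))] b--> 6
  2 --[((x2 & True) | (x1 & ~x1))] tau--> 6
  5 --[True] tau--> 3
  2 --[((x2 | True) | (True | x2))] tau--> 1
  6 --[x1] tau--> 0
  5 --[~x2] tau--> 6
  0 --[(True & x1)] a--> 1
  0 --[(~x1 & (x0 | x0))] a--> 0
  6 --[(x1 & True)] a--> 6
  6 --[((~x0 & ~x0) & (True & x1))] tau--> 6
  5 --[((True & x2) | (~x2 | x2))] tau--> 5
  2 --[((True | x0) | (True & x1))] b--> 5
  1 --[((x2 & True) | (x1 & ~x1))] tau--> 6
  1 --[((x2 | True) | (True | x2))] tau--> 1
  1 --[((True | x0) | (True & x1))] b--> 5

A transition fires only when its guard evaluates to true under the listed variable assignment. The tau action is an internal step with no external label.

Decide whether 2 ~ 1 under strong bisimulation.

Answer: BISIMILAR

Trace:
Compute ~ classes (split until stable):
  P[0] = {{0,1,2,3,4,5,6}}
  P[1] = {{0,6},{1,2,5},{3},{4}}
  P[2] = {{0},{1,2},{3},{4},{5},{6}}
stable after 3 split(s): 6 block(s)
2∈{1,2}, 1∈{1,2}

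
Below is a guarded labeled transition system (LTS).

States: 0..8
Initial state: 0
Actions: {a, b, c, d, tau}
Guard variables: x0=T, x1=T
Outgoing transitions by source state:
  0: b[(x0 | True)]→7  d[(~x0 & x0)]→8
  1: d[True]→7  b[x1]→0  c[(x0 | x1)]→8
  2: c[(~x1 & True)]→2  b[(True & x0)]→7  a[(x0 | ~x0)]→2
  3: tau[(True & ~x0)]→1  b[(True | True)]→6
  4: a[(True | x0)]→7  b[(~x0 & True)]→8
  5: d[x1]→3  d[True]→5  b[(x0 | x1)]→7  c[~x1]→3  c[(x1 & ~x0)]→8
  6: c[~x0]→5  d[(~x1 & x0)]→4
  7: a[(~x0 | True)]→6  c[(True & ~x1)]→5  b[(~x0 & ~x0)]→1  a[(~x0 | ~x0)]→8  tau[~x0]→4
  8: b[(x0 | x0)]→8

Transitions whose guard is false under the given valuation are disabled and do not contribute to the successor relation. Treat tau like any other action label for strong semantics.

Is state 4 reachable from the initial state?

After dropping false guards: 13 live edges.
Layer 0: {0}
Layer 1: {7}  total {0,7}
Layer 2: {6}  total {0,6,7}
R = {0,6,7}

Answer: UNREACHABLE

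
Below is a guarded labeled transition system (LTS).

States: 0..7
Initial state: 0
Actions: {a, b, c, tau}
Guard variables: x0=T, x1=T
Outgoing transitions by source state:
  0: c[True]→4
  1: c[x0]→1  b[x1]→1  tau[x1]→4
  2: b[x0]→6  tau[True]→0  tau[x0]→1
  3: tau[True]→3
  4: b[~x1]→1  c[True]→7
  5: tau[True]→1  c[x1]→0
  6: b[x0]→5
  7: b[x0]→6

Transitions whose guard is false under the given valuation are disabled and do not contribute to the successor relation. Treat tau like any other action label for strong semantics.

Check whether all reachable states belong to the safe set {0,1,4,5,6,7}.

Answer: INVARIANT HOLDS

Analysis:
Allowed set {0,1,4,5,6,7}
Reach set: {0,1,4,5,6,7}
  0: ✓
  1: ✓
  4: ✓
  5: ✓
  6: ✓
  7: ✓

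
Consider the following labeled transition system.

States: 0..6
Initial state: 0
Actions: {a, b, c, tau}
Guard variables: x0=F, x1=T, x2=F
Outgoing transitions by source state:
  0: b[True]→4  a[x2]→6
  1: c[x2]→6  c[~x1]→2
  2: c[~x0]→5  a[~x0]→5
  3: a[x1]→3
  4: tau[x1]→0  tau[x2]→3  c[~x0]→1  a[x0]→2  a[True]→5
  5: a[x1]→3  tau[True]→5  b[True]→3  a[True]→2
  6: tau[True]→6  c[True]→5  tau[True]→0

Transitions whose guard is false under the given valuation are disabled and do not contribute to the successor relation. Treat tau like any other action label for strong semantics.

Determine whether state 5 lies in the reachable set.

After dropping false guards: 14 live edges.
depth 0: {0}
depth 1: {4}  cumulative {0,4}
depth 2: {1,5}  cumulative {0,1,4,5}
depth 3: {2,3}  cumulative {0,1,2,3,4,5}
Reach set: {0,1,2,3,4,5}
trace reaching 5: b·a

Answer: REACHABLE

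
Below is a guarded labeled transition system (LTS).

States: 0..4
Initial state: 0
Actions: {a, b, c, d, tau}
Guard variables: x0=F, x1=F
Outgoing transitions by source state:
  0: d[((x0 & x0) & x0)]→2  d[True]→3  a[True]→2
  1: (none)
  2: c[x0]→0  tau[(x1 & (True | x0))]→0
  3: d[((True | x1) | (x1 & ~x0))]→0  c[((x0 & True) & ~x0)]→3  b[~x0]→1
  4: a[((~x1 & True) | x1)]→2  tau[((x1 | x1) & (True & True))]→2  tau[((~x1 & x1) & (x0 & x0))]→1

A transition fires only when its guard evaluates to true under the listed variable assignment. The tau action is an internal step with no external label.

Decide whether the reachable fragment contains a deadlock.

Answer: DEADLOCK at state 1

Trace:
Reachable = {0,1,2,3}
  0: a→2  d→3  [2 exit(s)]
  1: ∅  [no exit]
  2: ∅  [no exit]
  3: b→1  d→0  [2 exit(s)]
trace reaching 1: d·b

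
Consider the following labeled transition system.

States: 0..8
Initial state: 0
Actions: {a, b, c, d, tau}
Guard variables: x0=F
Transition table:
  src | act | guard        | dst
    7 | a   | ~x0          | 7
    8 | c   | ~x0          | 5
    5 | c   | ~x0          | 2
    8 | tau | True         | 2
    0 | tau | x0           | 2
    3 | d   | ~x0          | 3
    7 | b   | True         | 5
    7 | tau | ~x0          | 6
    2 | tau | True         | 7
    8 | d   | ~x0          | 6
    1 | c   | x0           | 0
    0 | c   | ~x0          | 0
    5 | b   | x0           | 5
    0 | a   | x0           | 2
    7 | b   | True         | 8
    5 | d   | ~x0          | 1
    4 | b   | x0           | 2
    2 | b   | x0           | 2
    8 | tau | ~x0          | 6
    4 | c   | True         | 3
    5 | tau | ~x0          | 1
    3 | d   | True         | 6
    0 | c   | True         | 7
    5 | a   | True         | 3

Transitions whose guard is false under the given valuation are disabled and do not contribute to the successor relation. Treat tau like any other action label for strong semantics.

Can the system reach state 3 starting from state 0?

Answer: REACHABLE

Analysis:
After dropping false guards: 18 live edges.
L0 = {0}
L1 = {7}  cumulative {0,7}
L2 = {5,6,8}  cumulative {0,5,6,7,8}
L3 = {1,2,3}  cumulative {0,1,2,3,5,6,7,8}
Reachable = {0,1,2,3,5,6,7,8}
trace reaching 3: c·b·a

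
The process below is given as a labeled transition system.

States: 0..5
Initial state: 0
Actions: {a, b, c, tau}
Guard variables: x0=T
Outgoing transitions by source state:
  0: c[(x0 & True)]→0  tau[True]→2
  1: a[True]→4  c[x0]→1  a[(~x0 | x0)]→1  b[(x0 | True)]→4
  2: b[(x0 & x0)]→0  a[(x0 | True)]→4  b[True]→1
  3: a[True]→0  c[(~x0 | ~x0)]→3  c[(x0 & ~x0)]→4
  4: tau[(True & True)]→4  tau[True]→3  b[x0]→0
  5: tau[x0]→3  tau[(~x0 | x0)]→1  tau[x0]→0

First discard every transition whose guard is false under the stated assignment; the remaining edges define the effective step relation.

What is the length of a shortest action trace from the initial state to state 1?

Breadth-first toward 1:
  Layer 0: {0}
  Layer 1: {2}
  Layer 2: {1,4}
first hit 1 at d=2 via tau·b

Answer: 2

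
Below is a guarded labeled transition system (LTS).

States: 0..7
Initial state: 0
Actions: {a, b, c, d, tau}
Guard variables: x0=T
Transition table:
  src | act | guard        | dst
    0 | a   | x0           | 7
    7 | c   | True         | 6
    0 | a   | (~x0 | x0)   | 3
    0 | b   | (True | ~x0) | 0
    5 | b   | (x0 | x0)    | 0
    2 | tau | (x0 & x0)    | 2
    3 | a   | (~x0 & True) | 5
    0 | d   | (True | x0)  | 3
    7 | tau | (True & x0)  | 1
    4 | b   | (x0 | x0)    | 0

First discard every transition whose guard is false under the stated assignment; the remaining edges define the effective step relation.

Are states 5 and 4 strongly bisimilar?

Compute ~ classes (split until stable):
  P[0] = {{0,1,2,3,4,5,6,7}}
  P[1] = {{0},{1,3,6},{2},{4,5},{7}}
Fixed point at round 2; 5 class(es).
class of 5: {4,5}; class of 4: {4,5}

Answer: BISIMILAR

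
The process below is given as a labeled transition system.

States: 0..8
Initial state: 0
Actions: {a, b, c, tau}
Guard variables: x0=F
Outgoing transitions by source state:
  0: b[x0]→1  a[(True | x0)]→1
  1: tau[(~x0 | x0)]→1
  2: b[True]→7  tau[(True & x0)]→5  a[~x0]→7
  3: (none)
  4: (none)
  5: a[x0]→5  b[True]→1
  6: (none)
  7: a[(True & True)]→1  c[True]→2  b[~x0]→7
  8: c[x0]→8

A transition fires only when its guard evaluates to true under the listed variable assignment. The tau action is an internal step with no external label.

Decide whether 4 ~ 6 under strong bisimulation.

Compute ~ classes (split until stable):
  π0 = {{0,1,2,3,4,5,6,7,8}}
  π1 = {{0},{1},{2},{3,4,6,8},{5},{7}}
stable after 2 split(s): 6 block(s)
[4]={3,4,6,8}  [6]={3,4,6,8}

Answer: BISIMILAR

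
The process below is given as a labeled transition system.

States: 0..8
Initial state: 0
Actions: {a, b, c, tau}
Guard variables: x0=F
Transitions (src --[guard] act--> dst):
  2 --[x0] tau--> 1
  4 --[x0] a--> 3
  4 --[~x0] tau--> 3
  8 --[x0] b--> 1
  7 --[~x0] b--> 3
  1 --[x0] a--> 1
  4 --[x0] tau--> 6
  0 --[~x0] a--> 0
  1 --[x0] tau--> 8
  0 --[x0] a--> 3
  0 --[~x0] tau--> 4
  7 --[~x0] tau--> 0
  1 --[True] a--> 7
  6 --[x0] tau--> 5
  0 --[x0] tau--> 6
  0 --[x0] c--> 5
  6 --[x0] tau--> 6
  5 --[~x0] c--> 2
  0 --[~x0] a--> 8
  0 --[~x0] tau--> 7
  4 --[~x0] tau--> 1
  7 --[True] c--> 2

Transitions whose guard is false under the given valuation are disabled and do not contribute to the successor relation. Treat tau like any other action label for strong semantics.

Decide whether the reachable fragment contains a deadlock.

Reachable = {0,1,2,3,4,7,8}
  0: a→0  a→8  tau→4  tau→7  [4 exit(s)]
  1: a→7  [1 exit(s)]
  2: ∅  [STUCK]
  3: ∅  [STUCK]
  4: tau→1  tau→3  [2 exit(s)]
  7: b→3  c→2  tau→0  [3 exit(s)]
  8: ∅  [STUCK]
trace reaching 2: tau·c

Answer: DEADLOCK at state 2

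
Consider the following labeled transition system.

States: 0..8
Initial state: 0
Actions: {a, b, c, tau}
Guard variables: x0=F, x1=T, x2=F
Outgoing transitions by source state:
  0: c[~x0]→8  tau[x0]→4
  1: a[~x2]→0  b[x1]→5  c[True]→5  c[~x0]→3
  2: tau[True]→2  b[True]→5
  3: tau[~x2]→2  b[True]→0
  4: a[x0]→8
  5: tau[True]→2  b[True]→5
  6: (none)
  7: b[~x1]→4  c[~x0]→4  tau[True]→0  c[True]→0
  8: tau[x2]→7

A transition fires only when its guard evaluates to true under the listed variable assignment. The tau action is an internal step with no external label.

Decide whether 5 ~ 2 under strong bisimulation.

Bisimulation quotient by refinement:
  P[0] = {{0,1,2,3,4,5,6,7,8}}
  P[1] = {{0},{1},{2,3,5},{4,6,8},{7}}
  P[2] = {{0},{1},{2,5},{3},{4,6,8},{7}}
stable after 3 split(s): 6 block(s)
[5]={2,5}  [2]={2,5}

Answer: BISIMILAR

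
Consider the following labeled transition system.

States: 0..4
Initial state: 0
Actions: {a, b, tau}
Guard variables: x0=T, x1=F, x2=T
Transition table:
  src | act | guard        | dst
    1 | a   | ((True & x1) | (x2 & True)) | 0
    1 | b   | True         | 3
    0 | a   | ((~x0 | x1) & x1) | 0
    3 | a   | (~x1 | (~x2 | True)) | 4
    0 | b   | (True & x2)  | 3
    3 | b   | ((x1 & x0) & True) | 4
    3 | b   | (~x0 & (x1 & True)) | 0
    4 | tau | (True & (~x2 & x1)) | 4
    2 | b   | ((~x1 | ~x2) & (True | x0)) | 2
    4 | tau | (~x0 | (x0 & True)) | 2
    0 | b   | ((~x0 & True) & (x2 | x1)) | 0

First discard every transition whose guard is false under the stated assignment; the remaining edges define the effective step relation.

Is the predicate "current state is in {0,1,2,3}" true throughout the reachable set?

Answer: INVARIANT VIOLATED at state 4

Trace:
Inv-set: {0,1,2,3}
Reach set: {0,2,3,4}
  0: ok
  2: ok
  3: ok
  4: outside
witness against invariant: b·a → 4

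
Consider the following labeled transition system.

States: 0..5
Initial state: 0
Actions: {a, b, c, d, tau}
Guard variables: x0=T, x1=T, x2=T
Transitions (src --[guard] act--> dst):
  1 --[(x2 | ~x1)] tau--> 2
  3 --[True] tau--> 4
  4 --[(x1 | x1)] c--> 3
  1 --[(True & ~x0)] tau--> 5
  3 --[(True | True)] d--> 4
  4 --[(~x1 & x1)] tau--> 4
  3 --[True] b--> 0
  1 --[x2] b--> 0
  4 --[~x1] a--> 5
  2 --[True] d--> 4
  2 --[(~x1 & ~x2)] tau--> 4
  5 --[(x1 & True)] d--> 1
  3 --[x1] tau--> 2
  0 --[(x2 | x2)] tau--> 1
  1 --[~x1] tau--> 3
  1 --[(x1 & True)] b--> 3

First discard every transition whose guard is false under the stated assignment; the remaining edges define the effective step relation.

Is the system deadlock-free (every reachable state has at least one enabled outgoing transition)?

R = {0,1,2,3,4}
  0: tau→1  [1 out]
  1: b→0  b→3  tau→2  [3 out]
  2: d→4  [1 out]
  3: b→0  d→4  tau→2  tau→4  [4 out]
  4: c→3  [1 out]

Answer: DEADLOCK-FREE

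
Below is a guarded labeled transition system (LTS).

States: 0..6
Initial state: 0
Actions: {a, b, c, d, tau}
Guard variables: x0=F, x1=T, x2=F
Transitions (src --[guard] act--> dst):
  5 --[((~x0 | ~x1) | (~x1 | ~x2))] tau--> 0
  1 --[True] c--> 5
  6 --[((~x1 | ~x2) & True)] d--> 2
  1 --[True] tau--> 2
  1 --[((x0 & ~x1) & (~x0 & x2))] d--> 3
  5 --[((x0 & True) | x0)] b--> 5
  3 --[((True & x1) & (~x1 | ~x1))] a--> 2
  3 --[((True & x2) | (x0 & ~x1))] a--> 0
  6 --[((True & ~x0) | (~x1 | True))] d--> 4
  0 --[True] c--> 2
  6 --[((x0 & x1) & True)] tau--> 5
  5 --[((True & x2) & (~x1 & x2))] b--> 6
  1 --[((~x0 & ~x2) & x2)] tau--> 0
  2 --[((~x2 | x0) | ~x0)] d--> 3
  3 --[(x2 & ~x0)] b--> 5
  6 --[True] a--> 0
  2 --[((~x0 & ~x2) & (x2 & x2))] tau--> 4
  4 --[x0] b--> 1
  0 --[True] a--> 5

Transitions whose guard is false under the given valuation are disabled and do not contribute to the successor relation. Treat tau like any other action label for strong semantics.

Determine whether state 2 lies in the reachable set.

9 transition(s) survive guard evaluation.
L0 = {0}
L1 = {2,5}  cumulative {0,2,5}
L2 = {3}  cumulative {0,2,3,5}
Reachable = {0,2,3,5}
Path to 2: c

Answer: REACHABLE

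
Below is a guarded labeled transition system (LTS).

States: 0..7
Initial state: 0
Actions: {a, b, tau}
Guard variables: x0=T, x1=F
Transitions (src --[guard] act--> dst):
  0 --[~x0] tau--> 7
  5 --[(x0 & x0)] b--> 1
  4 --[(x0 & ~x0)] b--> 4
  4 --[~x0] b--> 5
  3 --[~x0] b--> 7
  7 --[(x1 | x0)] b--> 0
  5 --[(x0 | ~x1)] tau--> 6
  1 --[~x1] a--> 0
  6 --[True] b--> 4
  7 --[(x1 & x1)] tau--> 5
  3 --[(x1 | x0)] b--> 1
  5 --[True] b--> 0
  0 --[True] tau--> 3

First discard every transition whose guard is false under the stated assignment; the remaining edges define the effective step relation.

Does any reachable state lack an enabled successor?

Answer: DEADLOCK-FREE

Working:
R = {0,1,3}
  0: tau→3  [1 exit(s)]
  1: a→0  [1 exit(s)]
  3: b→1  [1 exit(s)]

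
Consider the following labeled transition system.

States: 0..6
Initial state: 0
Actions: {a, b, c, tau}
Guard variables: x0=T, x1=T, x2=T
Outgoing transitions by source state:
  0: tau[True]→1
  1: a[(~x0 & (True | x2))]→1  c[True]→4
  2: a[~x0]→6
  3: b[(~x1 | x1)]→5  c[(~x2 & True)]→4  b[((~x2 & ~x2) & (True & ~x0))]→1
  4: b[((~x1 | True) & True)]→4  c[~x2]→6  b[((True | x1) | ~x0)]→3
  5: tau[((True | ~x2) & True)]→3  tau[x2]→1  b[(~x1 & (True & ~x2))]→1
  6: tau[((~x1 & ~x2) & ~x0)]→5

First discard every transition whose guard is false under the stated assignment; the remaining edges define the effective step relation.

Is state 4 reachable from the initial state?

7 transition(s) survive guard evaluation.
Layer 0: {0}
Layer 1: {1}  cumulative {0,1}
Layer 2: {4}  cumulative {0,1,4}
Layer 3: {3}  cumulative {0,1,3,4}
Layer 4: {5}  cumulative {0,1,3,4,5}
R = {0,1,3,4,5}
witness 4: tau·c

Answer: REACHABLE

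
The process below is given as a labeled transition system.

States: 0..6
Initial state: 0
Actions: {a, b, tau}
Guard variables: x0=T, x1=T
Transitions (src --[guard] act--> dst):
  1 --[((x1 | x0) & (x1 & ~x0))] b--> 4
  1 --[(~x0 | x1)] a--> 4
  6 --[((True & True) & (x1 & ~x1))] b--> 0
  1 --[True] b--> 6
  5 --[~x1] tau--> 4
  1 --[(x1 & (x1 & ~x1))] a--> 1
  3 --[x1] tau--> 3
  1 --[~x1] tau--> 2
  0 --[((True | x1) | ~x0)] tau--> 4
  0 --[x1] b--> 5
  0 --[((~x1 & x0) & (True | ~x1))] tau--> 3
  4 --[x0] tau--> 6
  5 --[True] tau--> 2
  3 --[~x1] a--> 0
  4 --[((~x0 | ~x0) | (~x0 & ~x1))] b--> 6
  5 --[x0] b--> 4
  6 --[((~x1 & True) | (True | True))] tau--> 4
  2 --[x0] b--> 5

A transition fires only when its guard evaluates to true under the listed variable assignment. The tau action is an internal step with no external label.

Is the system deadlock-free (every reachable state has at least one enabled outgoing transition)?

Answer: DEADLOCK-FREE

Trace:
Reach set: {0,2,4,5,6}
  0: b→5  tau→4  [2 exit(s)]
  2: b→5  [1 exit(s)]
  4: tau→6  [1 exit(s)]
  5: b→4  tau→2  [2 exit(s)]
  6: tau→4  [1 exit(s)]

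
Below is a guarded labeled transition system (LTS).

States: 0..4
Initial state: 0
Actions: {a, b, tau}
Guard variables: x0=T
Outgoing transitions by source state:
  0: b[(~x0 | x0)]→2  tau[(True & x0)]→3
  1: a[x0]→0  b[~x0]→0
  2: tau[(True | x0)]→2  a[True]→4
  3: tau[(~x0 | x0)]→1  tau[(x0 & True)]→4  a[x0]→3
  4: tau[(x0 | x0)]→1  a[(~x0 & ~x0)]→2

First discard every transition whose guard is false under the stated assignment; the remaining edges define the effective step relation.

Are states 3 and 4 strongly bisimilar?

Answer: NOT BISIMILAR

Working:
Refine partition for ~:
  round 0: {{0,1,2,3,4}}
  round 1: {{0},{1},{2,3},{4}}
  round 2: {{0},{1},{2},{3},{4}}
Fixed point at round 3; 5 class(es).
3∈{3}, 4∈{4}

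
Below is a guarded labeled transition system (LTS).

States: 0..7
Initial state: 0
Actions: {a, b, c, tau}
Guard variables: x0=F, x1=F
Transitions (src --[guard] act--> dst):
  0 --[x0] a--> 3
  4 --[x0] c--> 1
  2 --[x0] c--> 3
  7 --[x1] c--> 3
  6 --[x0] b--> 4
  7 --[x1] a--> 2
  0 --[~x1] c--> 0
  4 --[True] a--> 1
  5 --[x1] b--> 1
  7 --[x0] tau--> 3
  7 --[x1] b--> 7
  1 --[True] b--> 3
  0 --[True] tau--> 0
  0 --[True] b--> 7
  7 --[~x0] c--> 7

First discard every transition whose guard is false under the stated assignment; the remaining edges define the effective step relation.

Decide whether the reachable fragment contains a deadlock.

Reachable = {0,7}
  0: b→7  c→0  tau→0  [3 out]
  7: c→7  [1 out]

Answer: DEADLOCK-FREE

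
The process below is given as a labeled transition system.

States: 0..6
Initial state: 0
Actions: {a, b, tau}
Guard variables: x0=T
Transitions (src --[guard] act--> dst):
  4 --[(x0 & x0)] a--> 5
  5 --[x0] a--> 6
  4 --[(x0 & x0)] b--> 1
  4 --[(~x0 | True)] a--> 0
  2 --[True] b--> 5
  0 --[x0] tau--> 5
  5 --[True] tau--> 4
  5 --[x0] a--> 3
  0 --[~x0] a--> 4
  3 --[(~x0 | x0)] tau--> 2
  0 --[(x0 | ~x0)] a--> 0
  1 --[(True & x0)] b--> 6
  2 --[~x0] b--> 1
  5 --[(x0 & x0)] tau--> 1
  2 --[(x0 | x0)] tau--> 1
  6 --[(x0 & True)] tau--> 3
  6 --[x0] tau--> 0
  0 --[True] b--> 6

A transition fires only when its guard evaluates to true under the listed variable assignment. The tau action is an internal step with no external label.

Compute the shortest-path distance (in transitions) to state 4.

Answer: 2

Working:
Layered search for 4:
  L0 = {0}
  L1 = {5,6}
  L2 = {1,3,4}
first hit 4 at d=2 via tau·tau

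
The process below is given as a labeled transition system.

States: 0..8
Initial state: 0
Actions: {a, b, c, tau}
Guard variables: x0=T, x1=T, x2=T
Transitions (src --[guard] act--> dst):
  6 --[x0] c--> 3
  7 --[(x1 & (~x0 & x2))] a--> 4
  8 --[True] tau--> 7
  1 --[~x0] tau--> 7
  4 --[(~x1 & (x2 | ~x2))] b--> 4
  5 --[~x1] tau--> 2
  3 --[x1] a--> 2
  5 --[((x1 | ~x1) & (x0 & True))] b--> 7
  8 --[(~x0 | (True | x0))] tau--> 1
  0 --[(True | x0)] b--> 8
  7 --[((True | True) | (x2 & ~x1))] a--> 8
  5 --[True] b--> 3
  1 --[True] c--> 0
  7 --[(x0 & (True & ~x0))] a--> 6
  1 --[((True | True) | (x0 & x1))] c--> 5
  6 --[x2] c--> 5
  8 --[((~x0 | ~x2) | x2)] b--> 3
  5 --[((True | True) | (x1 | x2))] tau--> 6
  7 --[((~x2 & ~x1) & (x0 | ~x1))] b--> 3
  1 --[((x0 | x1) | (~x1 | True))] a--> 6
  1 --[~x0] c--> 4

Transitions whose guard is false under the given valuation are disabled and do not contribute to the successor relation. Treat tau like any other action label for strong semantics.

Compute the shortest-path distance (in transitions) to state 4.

Answer: UNREACHABLE

Working:
Layered search for 4:
  Layer 0: {0}
  Layer 1: {8}
  Layer 2: {1,3,7}
  Layer 3: {2,5,6}
4 never appears.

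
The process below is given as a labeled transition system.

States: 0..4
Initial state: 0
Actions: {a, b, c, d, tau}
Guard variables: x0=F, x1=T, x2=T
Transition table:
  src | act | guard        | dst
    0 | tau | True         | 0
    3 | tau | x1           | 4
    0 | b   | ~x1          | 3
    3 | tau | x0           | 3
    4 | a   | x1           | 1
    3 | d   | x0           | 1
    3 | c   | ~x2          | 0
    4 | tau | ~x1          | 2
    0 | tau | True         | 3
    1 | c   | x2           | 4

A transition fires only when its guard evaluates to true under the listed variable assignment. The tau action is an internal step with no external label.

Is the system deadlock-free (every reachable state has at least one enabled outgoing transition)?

Answer: DEADLOCK-FREE

Trace:
Reachable = {0,1,3,4}
  0: tau→0  tau→3  [2 out]
  1: c→4  [1 out]
  3: tau→4  [1 out]
  4: a→1  [1 out]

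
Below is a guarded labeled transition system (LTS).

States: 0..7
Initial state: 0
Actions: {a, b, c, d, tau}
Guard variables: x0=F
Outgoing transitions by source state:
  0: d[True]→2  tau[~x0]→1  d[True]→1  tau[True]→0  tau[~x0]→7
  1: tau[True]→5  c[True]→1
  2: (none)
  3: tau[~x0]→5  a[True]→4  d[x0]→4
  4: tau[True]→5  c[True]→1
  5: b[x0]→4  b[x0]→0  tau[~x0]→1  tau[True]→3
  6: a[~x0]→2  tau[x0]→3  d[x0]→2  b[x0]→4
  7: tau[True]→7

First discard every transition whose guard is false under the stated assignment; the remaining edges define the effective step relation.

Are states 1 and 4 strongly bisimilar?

Answer: BISIMILAR

Working:
Refine partition for ~:
  π0 = {{0,1,2,3,4,5,6,7}}
  π1 = {{0},{1,4},{2},{3},{5,7},{6}}
  π2 = {{0},{1,4},{2},{3},{5},{6},{7}}
7 equivalence class(es) (converged in 3)
class of 1: {1,4}; class of 4: {1,4}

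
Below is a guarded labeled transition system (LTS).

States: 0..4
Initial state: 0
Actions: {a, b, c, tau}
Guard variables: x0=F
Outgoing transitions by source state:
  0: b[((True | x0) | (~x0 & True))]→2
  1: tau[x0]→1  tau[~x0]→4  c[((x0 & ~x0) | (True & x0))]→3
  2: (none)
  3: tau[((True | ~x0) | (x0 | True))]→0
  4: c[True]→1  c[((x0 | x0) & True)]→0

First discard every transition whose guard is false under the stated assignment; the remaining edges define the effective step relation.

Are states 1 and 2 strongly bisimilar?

Compute ~ classes (split until stable):
  π0 = {{0,1,2,3,4}}
  π1 = {{0},{1,3},{2},{4}}
  π2 = {{0},{1},{2},{3},{4}}
Fixed point at round 3; 5 class(es).
[1]={1}  [2]={2}

Answer: NOT BISIMILAR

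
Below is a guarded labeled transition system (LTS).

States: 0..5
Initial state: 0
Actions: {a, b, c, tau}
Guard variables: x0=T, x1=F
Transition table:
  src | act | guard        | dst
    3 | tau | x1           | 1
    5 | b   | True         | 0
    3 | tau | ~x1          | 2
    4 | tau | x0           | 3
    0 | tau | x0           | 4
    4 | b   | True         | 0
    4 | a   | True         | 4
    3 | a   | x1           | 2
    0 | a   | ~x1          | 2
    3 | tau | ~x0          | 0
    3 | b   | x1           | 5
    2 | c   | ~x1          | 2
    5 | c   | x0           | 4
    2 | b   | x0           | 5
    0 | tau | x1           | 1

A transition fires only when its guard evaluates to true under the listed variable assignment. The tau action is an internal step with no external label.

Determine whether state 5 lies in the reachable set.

Answer: REACHABLE

Working:
After dropping false guards: 10 live edges.
L0 = {0}
L1 = {2,4}  total {0,2,4}
L2 = {3,5}  total {0,2,3,4,5}
R = {0,2,3,4,5}
Path to 5: a·b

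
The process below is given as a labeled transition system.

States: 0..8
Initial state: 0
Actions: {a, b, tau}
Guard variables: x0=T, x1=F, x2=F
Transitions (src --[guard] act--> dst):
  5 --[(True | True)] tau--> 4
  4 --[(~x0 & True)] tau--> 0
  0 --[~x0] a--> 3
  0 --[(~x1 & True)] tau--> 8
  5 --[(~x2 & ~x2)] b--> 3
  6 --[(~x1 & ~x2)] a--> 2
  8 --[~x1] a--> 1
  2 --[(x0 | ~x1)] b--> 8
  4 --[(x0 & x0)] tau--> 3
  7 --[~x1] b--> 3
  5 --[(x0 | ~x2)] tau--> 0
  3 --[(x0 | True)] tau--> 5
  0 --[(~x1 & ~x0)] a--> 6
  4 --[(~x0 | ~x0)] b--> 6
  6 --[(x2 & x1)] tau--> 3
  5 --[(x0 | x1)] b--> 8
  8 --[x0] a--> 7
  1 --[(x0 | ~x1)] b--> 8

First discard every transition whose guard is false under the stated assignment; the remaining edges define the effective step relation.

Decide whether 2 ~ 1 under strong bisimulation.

Compute ~ classes (split until stable):
  P[0] = {{0,1,2,3,4,5,6,7,8}}
  P[1] = {{0,3,4},{1,2,7},{5},{6,8}}
  P[2] = {{0},{1,2},{3},{4},{5},{6,8},{7}}
  P[3] = {{0},{1,2},{3},{4},{5},{6},{7},{8}}
stable after 4 split(s): 8 block(s)
class of 2: {1,2}; class of 1: {1,2}

Answer: BISIMILAR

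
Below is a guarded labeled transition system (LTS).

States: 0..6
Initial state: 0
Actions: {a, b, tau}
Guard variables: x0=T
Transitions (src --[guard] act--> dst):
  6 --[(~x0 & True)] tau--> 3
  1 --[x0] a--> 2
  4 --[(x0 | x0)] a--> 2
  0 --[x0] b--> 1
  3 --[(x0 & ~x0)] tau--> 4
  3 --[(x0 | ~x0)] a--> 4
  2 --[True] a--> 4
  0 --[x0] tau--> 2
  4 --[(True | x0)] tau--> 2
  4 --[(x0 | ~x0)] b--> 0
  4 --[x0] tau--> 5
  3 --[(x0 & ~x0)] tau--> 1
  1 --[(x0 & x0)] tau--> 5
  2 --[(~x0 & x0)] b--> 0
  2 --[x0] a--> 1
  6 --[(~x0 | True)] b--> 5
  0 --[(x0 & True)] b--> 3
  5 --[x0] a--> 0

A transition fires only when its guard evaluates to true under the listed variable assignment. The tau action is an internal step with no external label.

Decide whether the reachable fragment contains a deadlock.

R = {0,1,2,3,4,5}
  0: b→1  b→3  tau→2  [3 exit(s)]
  1: a→2  tau→5  [2 exit(s)]
  2: a→1  a→4  [2 exit(s)]
  3: a→4  [1 exit(s)]
  4: a→2  b→0  tau→2  tau→5  [4 exit(s)]
  5: a→0  [1 exit(s)]

Answer: DEADLOCK-FREE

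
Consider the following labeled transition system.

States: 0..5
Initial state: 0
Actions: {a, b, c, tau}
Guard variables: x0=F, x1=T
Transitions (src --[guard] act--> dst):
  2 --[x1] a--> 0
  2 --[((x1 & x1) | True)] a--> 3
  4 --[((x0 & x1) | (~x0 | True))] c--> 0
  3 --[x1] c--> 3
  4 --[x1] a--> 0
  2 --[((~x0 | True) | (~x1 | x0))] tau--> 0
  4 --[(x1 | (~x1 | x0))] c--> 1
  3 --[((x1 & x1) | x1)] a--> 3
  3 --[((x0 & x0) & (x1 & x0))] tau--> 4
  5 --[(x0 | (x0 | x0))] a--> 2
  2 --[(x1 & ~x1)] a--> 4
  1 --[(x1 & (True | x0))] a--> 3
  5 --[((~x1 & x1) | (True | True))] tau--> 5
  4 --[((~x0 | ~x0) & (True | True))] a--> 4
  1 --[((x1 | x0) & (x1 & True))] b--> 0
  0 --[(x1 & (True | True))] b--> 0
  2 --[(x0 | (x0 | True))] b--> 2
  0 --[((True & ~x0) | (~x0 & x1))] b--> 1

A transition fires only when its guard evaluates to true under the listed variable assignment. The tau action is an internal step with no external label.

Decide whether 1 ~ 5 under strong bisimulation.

Refine partition for ~:
  π0 = {{0,1,2,3,4,5}}
  π1 = {{0},{1},{2},{3,4},{5}}
  π2 = {{0},{1},{2},{3},{4},{5}}
6 equivalence class(es) (converged in 3)
[1]={1}  [5]={5}

Answer: NOT BISIMILAR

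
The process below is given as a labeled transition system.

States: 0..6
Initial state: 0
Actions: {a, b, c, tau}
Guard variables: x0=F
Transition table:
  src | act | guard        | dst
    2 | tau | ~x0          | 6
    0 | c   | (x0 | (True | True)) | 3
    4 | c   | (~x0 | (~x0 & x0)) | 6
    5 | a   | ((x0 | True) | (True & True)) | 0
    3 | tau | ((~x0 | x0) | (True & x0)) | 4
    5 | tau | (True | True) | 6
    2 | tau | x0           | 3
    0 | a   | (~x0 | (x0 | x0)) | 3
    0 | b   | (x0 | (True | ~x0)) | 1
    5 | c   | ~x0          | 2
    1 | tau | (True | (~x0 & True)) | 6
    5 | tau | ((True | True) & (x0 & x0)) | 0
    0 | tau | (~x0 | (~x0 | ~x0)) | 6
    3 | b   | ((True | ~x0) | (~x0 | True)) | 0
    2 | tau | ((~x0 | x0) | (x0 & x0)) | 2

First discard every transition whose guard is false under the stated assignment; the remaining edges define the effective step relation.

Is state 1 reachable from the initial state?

After dropping false guards: 13 live edges.
depth 0: {0}
depth 1: {1,3,6}  cumulative {0,1,3,6}
depth 2: {4}  cumulative {0,1,3,4,6}
Reachable = {0,1,3,4,6}
witness 1: b

Answer: REACHABLE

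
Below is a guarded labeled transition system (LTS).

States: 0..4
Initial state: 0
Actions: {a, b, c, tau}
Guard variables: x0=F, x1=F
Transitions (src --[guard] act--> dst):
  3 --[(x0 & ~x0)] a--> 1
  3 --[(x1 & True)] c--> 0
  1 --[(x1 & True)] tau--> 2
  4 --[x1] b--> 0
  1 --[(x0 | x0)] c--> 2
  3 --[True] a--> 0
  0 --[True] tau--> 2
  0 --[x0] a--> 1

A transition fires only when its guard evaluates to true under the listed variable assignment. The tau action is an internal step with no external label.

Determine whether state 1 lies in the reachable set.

Answer: UNREACHABLE

Trace:
After dropping false guards: 2 live edges.
Layer 0: {0}
Layer 1: {2}  total {0,2}
Reachable = {0,2}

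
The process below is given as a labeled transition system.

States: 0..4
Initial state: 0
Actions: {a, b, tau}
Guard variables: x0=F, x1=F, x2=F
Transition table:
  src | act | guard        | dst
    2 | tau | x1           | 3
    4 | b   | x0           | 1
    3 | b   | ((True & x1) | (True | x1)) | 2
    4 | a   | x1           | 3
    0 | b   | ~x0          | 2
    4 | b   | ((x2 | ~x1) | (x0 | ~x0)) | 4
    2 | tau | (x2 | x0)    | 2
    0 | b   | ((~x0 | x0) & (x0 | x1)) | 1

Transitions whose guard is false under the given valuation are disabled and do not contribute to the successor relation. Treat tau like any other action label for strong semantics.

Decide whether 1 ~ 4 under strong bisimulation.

Answer: NOT BISIMILAR

Working:
Refine partition for ~:
  round 0: {{0,1,2,3,4}}
  round 1: {{0,3,4},{1,2}}
  round 2: {{0,3},{1,2},{4}}
Fixed point at round 3; 3 class(es).
[1]={1,2}  [4]={4}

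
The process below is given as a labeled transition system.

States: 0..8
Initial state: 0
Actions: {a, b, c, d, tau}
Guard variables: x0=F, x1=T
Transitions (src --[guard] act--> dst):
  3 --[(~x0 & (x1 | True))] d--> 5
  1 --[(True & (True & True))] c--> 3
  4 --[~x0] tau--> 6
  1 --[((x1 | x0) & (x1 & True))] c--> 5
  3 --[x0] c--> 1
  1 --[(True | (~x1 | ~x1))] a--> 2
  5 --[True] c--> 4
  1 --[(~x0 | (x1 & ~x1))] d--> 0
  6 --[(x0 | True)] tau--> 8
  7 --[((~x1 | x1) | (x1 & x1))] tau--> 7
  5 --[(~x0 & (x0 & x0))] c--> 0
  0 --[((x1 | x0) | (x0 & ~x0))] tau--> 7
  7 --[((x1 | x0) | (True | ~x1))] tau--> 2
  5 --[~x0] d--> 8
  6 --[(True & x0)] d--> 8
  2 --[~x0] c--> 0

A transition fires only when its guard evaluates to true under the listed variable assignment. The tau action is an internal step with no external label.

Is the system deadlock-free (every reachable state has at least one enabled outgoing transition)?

Answer: DEADLOCK-FREE

Analysis:
Reachable = {0,2,7}
  0: tau→7  [1 exit(s)]
  2: c→0  [1 exit(s)]
  7: tau→2  tau→7  [2 exit(s)]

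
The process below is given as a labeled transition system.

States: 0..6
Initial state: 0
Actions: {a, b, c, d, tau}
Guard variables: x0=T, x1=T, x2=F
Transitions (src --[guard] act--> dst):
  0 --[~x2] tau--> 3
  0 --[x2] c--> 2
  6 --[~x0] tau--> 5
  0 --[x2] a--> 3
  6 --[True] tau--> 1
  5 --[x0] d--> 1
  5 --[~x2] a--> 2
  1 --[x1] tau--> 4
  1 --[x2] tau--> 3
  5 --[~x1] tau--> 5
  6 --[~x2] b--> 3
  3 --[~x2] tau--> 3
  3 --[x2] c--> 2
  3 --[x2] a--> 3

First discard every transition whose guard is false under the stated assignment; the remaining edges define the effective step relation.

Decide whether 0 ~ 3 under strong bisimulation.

Refine partition for ~:
  π0 = {{0,1,2,3,4,5,6}}
  π1 = {{0,1,3},{2,4},{5},{6}}
  π2 = {{0,3},{1},{2,4},{5},{6}}
5 equivalence class(es) (converged in 3)
0∈{0,3}, 3∈{0,3}

Answer: BISIMILAR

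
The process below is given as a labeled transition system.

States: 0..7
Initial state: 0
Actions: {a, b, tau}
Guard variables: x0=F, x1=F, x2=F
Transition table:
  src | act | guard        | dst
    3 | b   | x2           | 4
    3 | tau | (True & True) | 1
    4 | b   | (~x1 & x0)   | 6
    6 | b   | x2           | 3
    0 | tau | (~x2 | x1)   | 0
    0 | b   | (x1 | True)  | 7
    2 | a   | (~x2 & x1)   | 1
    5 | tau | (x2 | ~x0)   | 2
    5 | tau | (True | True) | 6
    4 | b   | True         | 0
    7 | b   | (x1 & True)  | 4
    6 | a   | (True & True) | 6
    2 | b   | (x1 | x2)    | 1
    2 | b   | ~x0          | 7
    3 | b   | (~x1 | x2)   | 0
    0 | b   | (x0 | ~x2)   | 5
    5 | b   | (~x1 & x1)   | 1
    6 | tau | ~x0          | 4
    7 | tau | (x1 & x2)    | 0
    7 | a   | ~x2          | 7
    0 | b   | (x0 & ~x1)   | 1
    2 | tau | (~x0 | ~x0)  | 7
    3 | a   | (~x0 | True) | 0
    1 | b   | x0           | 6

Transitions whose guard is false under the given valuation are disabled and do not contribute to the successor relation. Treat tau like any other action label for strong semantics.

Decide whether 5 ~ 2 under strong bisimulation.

Answer: NOT BISIMILAR

Analysis:
Compute ~ classes (split until stable):
  π0 = {{0,1,2,3,4,5,6,7}}
  π1 = {{0,2},{1},{3},{4},{5},{6},{7}}
  π2 = {{0},{1},{2},{3},{4},{5},{6},{7}}
stable after 3 split(s): 8 block(s)
class of 5: {5}; class of 2: {2}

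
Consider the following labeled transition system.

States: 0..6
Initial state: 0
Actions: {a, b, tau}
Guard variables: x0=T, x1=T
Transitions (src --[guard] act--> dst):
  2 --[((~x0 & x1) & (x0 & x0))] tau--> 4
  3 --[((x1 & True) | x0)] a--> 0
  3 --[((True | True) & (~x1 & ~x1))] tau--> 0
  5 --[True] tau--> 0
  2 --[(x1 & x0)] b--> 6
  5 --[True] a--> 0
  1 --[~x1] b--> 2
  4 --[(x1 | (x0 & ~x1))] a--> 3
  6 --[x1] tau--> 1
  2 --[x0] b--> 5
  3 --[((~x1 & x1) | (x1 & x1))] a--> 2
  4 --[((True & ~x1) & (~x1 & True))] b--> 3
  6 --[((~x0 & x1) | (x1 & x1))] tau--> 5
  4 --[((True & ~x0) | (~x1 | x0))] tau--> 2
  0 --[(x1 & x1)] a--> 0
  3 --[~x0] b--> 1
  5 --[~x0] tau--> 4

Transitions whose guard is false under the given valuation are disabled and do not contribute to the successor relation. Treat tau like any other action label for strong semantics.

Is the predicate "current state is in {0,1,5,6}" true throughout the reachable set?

Allowed set {0,1,5,6}
Reach set: {0}
  0: ✓

Answer: INVARIANT HOLDS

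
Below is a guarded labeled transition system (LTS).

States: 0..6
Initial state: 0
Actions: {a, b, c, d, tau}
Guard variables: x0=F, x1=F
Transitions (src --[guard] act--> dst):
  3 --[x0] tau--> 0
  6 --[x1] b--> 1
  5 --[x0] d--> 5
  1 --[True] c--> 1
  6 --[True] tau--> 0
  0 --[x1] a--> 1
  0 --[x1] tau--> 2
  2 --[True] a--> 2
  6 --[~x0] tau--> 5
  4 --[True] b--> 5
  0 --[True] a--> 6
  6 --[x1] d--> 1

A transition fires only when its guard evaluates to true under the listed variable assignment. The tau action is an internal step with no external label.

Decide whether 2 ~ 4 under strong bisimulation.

Bisimulation quotient by refinement:
  P[0] = {{0,1,2,3,4,5,6}}
  P[1] = {{0,2},{1},{3,5},{4},{6}}
  P[2] = {{0},{1},{2},{3,5},{4},{6}}
stable after 3 split(s): 6 block(s)
2∈{2}, 4∈{4}

Answer: NOT BISIMILAR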